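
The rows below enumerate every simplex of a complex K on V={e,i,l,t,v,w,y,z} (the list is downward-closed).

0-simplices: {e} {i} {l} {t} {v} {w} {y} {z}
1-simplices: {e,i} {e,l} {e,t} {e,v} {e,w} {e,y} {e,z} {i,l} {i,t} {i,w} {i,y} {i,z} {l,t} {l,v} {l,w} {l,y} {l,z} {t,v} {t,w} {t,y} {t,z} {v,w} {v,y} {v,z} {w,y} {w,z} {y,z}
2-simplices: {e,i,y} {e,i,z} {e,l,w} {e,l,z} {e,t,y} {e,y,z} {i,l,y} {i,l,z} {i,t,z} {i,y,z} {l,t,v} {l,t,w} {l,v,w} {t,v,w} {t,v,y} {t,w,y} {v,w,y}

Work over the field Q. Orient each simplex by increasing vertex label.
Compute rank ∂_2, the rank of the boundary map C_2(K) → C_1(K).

n_0=8 n_1=27 n_2=17  [Q]
∂1: piv[ei,el,et,ev,ew,ey,ez] rk=7  ker:il,it,iw,iy,iz,lt,lv,lw,ly,lz,tv,tw,ty,tz,vw,vy,vz,wy,wz,yz
∂2: piv[eiy,eiz,elw,elz,ety,eyz,ily,ilz,itz,ltv,ltw,lvw,tvy,twy] rk=14  ker:iyz,tvw,vwy
rk∂_2=14

rank∂_2=14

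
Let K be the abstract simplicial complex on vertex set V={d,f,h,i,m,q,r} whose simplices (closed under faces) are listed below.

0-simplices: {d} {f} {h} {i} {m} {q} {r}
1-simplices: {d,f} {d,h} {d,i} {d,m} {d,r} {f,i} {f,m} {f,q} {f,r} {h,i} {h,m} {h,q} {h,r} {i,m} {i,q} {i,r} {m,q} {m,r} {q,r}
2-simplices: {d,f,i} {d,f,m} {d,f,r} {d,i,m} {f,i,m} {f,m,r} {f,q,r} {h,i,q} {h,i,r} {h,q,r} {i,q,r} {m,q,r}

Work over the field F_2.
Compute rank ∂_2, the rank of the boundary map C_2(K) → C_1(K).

n_0=7 n_1=19 n_2=12  [Z2]
∂1: piv[df,dh,di,dm,dr,fq] rk=6  ker:fi,fm,fr,hi,hm,hq,hr,im,iq,ir,mq,mr,qr
∂2: piv[dfi,dfm,dfr,dim,fmr,fqr,hiq,hir,hqr,mqr] rk=10  ker:fim,iqr
rk∂_2=10

rank∂_2=10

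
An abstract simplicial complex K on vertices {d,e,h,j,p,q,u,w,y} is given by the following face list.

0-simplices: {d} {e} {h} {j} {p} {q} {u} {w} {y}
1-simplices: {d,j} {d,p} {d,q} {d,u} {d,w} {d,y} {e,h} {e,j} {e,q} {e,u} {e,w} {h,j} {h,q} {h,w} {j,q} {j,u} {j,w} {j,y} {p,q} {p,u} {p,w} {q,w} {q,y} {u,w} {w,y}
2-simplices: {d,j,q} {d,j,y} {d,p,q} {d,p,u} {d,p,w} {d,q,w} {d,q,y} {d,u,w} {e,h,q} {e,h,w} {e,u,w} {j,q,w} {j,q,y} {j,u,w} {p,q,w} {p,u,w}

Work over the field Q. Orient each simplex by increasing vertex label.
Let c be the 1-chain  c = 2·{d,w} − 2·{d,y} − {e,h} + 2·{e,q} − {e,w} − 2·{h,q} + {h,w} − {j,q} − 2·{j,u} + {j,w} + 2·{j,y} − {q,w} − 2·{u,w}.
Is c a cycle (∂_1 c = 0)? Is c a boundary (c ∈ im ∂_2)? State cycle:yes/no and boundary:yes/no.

cycle:yes boundary:yes

n_0=9 n_1=25 n_2=16  [Q]
∂1: piv[dj,dp,dq,du,dw,dy,eh,ej] rk=8  ker:eq,eu,ew,hj,hq,hw,jq,ju,jw,jy,pq,pu,pw,qw,qy,uw,wy
∂2: piv[djq,djy,dpq,dpu,dpw,dqw,dqy,duw,ehq,ehw,euw,jqw,juw] rk=13  ker:jqy,pqw,puw
∂1c = 0
c vs im∂2: reduces to 0 ⇒ boundary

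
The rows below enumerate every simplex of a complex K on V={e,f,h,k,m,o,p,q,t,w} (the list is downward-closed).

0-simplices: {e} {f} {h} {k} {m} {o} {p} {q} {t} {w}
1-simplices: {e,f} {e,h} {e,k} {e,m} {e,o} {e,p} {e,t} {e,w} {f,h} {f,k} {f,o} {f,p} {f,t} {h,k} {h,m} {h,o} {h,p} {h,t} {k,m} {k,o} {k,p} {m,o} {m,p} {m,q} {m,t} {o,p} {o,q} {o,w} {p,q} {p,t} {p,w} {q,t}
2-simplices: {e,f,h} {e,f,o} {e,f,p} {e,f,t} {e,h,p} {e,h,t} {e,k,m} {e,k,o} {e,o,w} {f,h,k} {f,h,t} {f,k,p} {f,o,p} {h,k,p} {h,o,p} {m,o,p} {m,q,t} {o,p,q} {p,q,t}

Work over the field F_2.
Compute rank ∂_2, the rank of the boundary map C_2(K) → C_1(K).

rank∂_2=17

n_0=10 n_1=32 n_2=19  [Z2]
∂1: piv[ef,eh,ek,em,eo,ep,et,ew,mq] rk=9  ker:fh,fk,fo,fp,ft,hk,hm,ho,hp,ht,km,ko,kp,mo,mp,mt,op,oq,ow,pq,pt,pw,qt
∂2: piv[efh,efo,efp,eft,ehp,eht,ekm,eko,eow,fhk,fkp,fop,hop,mop,mqt,opq,pqt] rk=17  ker:fht,hkp
rk∂_2=17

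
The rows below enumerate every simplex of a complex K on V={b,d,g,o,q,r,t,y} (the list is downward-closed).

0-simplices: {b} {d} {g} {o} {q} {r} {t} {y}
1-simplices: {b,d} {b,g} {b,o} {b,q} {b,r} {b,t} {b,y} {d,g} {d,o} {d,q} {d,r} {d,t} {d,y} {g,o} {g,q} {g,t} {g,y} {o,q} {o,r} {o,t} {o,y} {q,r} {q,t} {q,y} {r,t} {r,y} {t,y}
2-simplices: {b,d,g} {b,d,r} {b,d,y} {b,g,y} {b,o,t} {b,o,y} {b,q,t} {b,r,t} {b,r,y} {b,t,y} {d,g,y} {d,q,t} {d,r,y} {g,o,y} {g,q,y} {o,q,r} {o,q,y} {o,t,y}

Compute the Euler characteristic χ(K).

n_0=8 n_1=27 n_2=18
χ=+8−27+18=-1

χ(K)=-1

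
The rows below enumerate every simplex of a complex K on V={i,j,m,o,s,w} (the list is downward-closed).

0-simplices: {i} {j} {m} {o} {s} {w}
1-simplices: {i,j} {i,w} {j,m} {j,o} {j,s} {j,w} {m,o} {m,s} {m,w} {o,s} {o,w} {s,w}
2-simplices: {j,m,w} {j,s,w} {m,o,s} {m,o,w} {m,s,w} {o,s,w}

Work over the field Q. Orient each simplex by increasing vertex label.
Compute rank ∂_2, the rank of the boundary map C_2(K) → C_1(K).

rank∂_2=5

n_0=6 n_1=12 n_2=6  [Q]
∂1: piv[ij,iw,jm,jo,js] rk=5  ker:jw,mo,ms,mw,os,ow,sw
∂2: piv[jmw,jsw,mos,mow,msw] rk=5  ker:osw
rk∂_2=5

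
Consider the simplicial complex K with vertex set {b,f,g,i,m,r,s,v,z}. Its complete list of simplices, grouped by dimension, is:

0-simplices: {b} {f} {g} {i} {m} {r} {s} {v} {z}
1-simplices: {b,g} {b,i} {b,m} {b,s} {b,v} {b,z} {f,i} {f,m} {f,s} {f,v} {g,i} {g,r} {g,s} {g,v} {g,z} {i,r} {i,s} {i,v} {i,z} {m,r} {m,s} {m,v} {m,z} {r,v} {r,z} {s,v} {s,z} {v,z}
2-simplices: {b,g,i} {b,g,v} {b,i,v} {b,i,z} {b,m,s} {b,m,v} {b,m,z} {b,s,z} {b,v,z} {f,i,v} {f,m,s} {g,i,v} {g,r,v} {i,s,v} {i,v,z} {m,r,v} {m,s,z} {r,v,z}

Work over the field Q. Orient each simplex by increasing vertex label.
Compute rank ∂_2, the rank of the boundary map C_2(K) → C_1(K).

rank∂_2=15

n_0=9 n_1=28 n_2=18  [Q]
∂1: piv[bg,bi,bm,bs,bv,bz,fi,gr] rk=8  ker:fm,fs,fv,gi,gs,gv,gz,ir,is,iv,iz,mr,ms,mv,mz,rv,rz,sv,sz,vz
∂2: piv[bgi,bgv,biv,biz,bms,bmv,bmz,bsz,bvz,fiv,fms,grv,isv,mrv,rvz] rk=15  ker:giv,ivz,msz
rk∂_2=15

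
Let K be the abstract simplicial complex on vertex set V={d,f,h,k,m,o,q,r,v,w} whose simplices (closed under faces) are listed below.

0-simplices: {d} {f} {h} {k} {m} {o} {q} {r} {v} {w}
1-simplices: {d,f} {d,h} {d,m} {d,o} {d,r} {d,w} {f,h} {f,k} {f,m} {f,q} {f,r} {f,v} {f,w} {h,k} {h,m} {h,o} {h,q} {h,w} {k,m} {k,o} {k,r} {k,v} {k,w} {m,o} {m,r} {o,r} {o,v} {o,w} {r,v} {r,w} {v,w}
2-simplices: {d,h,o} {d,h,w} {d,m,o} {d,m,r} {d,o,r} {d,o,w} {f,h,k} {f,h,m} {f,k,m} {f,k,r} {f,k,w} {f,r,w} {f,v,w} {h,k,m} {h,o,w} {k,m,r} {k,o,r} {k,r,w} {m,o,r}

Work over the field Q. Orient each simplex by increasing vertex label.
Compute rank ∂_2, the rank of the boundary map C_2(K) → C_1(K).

rank∂_2=15

n_0=10 n_1=31 n_2=19  [Q]
∂1: piv[df,dh,dm,do,dr,dw,fk,fq,fv] rk=9  ker:fh,fm,fr,fw,hk,hm,ho,hq,hw,km,ko,kr,kv,kw,mo,mr,or,ov,ow,rv,rw,vw
∂2: piv[dho,dhw,dmo,dmr,dor,dow,fhk,fhm,fkm,fkr,fkw,frw,fvw,kmr,kor] rk=15  ker:hkm,how,krw,mor
rk∂_2=15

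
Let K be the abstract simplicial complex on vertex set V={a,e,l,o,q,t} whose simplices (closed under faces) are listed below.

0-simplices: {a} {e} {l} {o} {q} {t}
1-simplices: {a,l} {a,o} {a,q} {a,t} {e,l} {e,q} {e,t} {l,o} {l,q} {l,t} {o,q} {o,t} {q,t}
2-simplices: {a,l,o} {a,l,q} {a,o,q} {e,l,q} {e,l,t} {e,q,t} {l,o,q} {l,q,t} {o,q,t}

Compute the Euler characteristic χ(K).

n_0=6 n_1=13 n_2=9
χ=+6−13+9=2

χ(K)=2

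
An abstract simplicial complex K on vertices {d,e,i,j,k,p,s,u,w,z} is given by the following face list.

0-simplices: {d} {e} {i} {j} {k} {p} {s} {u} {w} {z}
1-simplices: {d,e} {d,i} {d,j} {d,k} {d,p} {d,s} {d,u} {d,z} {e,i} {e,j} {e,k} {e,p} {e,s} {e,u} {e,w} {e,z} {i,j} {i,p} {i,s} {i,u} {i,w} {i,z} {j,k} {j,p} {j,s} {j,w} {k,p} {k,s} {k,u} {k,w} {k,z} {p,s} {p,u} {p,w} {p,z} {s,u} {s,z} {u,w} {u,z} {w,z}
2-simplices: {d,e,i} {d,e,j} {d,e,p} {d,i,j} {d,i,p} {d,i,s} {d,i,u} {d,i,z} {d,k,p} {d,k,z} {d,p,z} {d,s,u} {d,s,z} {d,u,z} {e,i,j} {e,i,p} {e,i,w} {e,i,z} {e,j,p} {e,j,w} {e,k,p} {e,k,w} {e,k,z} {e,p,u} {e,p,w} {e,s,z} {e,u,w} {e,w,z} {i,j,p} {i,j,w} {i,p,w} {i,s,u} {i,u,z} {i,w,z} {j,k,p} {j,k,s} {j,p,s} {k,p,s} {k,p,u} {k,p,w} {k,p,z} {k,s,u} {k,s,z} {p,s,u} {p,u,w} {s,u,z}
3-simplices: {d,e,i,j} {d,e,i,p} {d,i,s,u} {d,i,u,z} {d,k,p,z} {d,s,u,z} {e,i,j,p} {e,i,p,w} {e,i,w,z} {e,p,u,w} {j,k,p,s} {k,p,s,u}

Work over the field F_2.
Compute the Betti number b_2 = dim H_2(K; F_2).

n_0=10 n_1=40 n_2=46 n_3=12  [Z2]
∂1: piv[de,di,dj,dk,dp,ds,du,dz,ew] rk=9  ker:ei,ej,ek,ep,es,eu,ez,ij,ip,is,iu,iw,iz,jk,jp,js,jw,kp,ks,ku,kw,kz,ps,pu,pw,pz,su,sz,uw,uz,wz
∂2: piv[dei,dej,dep,dij,dip,dis,diu,diz,dkp,dkz,dpz,dsu,dsz,duz,eiw,eiz,ejp,ejw,ekp,ekw,epu,epw,esz,euw,ewz,jkp,jks,jps,kpu,ksu,ksz] rk=31  ker:eij,eip,ekz,ijp,ijw,ipw,isu,iuz,iwz,kps,kpw,kpz,psu,puw,suz
∂3: piv[deij,deip,disu,diuz,dkpz,dsuz,eijp,eipw,eiwz,epuw,jkps,kpsu] rk=12
b_2=(46−31)−12=3

b_2=3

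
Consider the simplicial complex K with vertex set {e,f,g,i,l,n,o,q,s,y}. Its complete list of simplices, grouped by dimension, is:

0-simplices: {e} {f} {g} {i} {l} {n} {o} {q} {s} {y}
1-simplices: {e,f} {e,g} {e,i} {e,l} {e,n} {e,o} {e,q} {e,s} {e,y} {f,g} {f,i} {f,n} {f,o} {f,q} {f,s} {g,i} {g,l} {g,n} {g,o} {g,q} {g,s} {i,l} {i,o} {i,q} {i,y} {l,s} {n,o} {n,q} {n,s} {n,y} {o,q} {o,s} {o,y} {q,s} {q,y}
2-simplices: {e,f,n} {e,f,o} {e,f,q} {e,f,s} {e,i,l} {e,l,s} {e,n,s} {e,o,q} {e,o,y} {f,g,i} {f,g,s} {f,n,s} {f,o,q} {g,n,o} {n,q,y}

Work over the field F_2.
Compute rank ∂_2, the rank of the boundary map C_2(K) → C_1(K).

n_0=10 n_1=35 n_2=15  [Z2]
∂1: piv[ef,eg,ei,el,en,eo,eq,es,ey] rk=9  ker:fg,fi,fn,fo,fq,fs,gi,gl,gn,go,gq,gs,il,io,iq,iy,ls,no,nq,ns,ny,oq,os,oy,qs,qy
∂2: piv[efn,efo,efq,efs,eil,els,ens,eoq,eoy,fgi,fgs,gno,nqy] rk=13  ker:fns,foq
rk∂_2=13

rank∂_2=13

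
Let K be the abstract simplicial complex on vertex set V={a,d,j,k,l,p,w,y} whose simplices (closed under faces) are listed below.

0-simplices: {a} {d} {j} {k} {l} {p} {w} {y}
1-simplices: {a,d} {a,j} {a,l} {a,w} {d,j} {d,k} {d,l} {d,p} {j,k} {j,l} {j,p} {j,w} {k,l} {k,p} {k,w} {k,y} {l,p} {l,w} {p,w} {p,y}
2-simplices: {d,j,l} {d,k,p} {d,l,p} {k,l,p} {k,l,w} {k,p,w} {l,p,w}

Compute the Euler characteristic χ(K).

χ(K)=-5

n_0=8 n_1=20 n_2=7
χ=+8−20+7=-5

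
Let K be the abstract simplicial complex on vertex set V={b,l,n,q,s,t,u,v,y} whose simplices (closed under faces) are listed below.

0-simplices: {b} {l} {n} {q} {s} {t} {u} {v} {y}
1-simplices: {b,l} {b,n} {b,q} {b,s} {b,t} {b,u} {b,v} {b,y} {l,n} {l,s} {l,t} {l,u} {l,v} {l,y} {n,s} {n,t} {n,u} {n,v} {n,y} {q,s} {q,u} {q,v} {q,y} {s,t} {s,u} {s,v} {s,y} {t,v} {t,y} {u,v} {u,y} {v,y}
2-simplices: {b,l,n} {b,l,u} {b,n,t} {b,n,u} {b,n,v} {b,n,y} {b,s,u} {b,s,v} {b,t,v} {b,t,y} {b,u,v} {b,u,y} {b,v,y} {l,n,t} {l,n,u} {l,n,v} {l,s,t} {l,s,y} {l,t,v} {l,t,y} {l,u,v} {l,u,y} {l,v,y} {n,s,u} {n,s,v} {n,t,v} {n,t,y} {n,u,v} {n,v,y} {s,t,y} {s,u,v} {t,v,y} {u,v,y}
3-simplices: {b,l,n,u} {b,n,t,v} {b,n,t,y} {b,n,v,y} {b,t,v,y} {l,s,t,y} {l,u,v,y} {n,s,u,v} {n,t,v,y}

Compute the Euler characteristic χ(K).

n_0=9 n_1=32 n_2=33 n_3=9
χ=+9−32+33−9=1

χ(K)=1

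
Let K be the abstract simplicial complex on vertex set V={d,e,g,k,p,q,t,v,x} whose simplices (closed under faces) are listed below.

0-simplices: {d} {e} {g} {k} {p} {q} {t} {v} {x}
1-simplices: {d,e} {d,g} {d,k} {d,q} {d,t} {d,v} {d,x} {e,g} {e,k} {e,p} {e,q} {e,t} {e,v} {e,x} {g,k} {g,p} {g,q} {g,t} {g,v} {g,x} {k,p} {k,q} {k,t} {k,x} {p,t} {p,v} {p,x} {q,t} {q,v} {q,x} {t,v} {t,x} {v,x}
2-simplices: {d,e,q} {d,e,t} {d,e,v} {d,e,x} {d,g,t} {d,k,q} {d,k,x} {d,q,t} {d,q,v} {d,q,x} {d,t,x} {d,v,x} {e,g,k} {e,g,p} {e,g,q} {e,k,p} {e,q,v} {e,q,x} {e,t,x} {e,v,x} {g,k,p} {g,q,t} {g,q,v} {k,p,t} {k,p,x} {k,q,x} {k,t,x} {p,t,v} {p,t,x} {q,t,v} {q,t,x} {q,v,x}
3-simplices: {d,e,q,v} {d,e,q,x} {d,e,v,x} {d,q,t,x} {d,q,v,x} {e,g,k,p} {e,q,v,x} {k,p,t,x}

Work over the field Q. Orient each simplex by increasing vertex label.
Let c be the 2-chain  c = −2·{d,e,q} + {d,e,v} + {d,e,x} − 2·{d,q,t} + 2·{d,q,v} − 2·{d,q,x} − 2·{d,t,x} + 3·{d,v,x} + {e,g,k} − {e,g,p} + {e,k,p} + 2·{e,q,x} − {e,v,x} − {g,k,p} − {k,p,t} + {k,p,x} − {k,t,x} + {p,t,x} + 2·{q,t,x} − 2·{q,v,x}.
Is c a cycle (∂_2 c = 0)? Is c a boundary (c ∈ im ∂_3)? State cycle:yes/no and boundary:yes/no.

cycle:yes boundary:yes

n_0=9 n_1=33 n_2=32 n_3=8  [Q]
∂1: piv[de,dg,dk,dq,dt,dv,dx,ep] rk=8  ker:eg,ek,eq,et,ev,ex,gk,gp,gq,gt,gv,gx,kp,kq,kt,kx,pt,pv,px,qt,qv,qx,tv,tx,vx
∂2: piv[deq,det,dev,dex,dgt,dkq,dkx,dqt,dqv,dqx,dtx,dvx,egk,egp,egq,ekp,gqt,gqv,kpt,kpx,ktx,ptv,qtv] rk=23  ker:eqv,eqx,etx,evx,gkp,kqx,ptx,qtx,qvx
∂3: piv[deqv,deqx,devx,dqtx,dqvx,egkp,kptx] rk=7  ker:eqvx
∂2c = 0
c vs im∂3: reduces to 0 ⇒ boundary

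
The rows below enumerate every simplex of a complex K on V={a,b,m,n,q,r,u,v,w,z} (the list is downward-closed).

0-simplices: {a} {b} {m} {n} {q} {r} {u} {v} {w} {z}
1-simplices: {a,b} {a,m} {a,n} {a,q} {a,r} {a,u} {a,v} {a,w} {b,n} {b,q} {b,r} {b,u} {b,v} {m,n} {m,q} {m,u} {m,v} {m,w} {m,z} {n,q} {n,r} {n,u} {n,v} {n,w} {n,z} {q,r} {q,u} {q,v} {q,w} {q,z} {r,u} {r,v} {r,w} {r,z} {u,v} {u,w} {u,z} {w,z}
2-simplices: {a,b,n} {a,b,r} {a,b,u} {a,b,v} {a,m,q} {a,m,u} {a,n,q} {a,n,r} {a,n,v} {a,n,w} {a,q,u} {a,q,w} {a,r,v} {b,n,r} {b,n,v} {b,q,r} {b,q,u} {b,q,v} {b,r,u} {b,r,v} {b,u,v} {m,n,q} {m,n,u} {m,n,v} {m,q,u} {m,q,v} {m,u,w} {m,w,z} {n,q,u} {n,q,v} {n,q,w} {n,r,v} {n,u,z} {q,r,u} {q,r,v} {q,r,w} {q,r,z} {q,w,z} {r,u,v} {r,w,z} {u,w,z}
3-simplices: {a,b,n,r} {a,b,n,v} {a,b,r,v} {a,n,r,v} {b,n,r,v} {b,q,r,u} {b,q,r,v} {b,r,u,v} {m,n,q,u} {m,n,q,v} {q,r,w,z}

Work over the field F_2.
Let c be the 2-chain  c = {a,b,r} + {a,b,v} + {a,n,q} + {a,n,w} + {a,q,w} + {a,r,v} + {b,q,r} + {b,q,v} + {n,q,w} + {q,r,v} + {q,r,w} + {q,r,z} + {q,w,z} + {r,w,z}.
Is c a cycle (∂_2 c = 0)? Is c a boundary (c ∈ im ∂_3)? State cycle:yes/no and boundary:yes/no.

cycle:yes boundary:no

n_0=10 n_1=38 n_2=41 n_3=11  [Z2]
∂1: piv[ab,am,an,aq,ar,au,av,aw,mz] rk=9  ker:bn,bq,br,bu,bv,mn,mq,mu,mv,mw,nq,nr,nu,nv,nw,nz,qr,qu,qv,qw,qz,ru,rv,rw,rz,uv,uw,uz,wz
∂2: piv[abn,abr,abu,abv,amq,amu,anq,anr,anv,anw,aqu,aqw,arv,bqr,bqu,bqv,bru,buv,mnq,mnu,mnv,muw,mwz,nuz,qrw,qrz,qwz,uwz] rk=28  ker:bnr,bnv,brv,mqu,mqv,nqu,nqv,nqw,nrv,qru,qrv,ruv,rwz
∂3: piv[abnr,abnv,abrv,anrv,bqru,bqrv,bruv,mnqu,mnqv,qrwz] rk=10  ker:bnrv
∂2c = 0
c vs im∂3: residual ≠ 0 ⇒ not boundary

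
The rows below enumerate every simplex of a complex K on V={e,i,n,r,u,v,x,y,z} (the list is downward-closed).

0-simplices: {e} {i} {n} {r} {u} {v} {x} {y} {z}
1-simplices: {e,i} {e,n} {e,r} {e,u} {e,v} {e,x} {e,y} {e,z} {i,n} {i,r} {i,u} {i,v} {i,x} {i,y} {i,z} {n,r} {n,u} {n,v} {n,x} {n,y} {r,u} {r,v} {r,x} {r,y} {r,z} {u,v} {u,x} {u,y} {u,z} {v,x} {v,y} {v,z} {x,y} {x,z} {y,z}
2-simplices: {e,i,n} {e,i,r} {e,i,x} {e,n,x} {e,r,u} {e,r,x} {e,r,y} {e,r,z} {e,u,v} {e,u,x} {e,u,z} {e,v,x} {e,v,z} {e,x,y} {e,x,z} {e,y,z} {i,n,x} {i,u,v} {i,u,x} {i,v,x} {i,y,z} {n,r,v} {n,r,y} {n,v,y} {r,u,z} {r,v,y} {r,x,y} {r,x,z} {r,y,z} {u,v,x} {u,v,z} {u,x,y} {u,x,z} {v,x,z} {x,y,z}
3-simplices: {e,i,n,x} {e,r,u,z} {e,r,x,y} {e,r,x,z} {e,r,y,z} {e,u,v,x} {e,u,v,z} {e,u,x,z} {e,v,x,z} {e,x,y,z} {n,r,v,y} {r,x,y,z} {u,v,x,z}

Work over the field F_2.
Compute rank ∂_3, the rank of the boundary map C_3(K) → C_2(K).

rank∂_3=11

n_0=9 n_1=35 n_2=35 n_3=13  [Z2]
∂1: piv[ei,en,er,eu,ev,ex,ey,ez] rk=8  ker:in,ir,iu,iv,ix,iy,iz,nr,nu,nv,nx,ny,ru,rv,rx,ry,rz,uv,ux,uy,uz,vx,vy,vz,xy,xz,yz
∂2: piv[ein,eir,eix,enx,eru,erx,ery,erz,euv,eux,euz,evx,evz,exy,exz,eyz,iuv,iux,iyz,nrv,nry,nvy,uxy] rk=23  ker:inx,ivx,ruz,rvy,rxy,rxz,ryz,uvx,uvz,uxz,vxz,xyz
∂3: piv[einx,eruz,erxy,erxz,eryz,euvx,euvz,euxz,evxz,exyz,nrvy] rk=11  ker:rxyz,uvxz
rk∂_3=11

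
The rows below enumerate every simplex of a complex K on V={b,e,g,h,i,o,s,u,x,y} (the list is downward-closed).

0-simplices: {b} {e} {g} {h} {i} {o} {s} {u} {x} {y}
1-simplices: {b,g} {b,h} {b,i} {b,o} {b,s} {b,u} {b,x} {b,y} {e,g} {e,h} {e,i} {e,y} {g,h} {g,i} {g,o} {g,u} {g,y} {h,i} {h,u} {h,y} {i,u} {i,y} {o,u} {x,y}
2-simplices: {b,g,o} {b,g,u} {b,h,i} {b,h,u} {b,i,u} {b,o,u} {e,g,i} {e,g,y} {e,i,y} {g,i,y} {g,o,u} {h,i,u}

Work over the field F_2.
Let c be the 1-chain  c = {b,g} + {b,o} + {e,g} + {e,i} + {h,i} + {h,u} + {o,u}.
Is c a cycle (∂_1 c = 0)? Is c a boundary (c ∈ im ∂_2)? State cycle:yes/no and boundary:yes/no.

cycle:yes boundary:no

n_0=10 n_1=24 n_2=12  [Z2]
∂1: piv[bg,bh,bi,bo,bs,bu,bx,by,eg] rk=9  ker:eh,ei,ey,gh,gi,go,gu,gy,hi,hu,hy,iu,iy,ou,xy
∂2: piv[bgo,bgu,bhi,bhu,biu,bou,egi,egy,eiy] rk=9  ker:giy,gou,hiu
∂1c = 0
c vs im∂2: residual ≠ 0 ⇒ not boundary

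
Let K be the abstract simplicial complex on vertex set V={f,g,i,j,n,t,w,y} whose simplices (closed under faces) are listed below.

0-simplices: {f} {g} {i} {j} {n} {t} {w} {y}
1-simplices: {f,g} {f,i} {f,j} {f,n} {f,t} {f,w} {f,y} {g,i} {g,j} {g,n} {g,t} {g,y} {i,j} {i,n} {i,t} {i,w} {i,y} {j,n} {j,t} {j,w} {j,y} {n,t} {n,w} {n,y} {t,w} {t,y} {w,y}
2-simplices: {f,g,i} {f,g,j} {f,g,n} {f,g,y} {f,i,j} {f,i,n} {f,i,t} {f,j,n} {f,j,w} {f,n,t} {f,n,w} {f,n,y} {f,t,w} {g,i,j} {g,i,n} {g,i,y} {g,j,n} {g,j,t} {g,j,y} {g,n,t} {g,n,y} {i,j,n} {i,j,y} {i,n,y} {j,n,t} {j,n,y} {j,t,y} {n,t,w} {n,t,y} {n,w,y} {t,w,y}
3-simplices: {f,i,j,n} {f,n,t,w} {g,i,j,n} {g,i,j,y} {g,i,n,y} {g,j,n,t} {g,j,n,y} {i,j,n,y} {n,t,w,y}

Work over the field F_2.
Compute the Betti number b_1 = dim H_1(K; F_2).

b_1=1

n_0=8 n_1=27 n_2=31 n_3=9  [Z2]
∂1: piv[fg,fi,fj,fn,ft,fw,fy] rk=7  ker:gi,gj,gn,gt,gy,ij,in,it,iw,iy,jn,jt,jw,jy,nt,nw,ny,tw,ty,wy
∂2: piv[fgi,fgj,fgn,fgy,fij,fin,fit,fjn,fjw,fnt,fnw,fny,ftw,giy,gjt,gjy,gnt,jty,nwy] rk=19  ker:gij,gin,gjn,gny,ijn,ijy,iny,jnt,jny,ntw,nty,twy
∂3: piv[fijn,fntw,gijn,gijy,giny,gjnt,gjny,ntwy] rk=8  ker:ijny
b_1=(27−7)−19=1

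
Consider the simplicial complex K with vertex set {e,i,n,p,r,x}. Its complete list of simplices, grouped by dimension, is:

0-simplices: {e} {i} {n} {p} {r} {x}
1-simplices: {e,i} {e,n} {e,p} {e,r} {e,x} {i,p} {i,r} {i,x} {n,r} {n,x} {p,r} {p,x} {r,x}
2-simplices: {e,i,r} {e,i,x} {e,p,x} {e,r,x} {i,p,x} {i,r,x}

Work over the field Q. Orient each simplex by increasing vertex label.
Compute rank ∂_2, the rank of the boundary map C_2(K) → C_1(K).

rank∂_2=5

n_0=6 n_1=13 n_2=6  [Q]
∂1: piv[ei,en,ep,er,ex] rk=5  ker:ip,ir,ix,nr,nx,pr,px,rx
∂2: piv[eir,eix,epx,erx,ipx] rk=5  ker:irx
rk∂_2=5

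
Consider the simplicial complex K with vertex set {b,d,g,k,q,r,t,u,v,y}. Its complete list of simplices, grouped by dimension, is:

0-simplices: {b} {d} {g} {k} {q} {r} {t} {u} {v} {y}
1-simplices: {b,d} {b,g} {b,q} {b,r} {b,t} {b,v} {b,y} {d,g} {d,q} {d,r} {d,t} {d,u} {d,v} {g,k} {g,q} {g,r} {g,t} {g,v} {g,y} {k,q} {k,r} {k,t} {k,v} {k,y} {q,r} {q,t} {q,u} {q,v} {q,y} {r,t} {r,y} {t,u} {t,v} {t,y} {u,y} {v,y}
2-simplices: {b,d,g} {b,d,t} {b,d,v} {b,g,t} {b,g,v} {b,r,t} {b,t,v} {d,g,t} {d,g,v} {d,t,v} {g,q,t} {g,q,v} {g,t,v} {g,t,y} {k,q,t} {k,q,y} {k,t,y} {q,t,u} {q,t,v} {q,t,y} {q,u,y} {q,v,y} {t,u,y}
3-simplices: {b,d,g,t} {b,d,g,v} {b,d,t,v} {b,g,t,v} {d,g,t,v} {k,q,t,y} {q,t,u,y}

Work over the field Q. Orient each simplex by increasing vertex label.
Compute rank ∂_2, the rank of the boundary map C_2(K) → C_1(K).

n_0=10 n_1=36 n_2=23 n_3=7  [Q]
∂1: piv[bd,bg,bq,br,bt,bv,by,du,gk] rk=9  ker:dg,dq,dr,dt,dv,gq,gr,gt,gv,gy,kq,kr,kt,kv,ky,qr,qt,qu,qv,qy,rt,ry,tu,tv,ty,uy,vy
∂2: piv[bdg,bdt,bdv,bgt,bgv,brt,btv,gqt,gqv,gty,kqt,kqy,kty,qtu,quy,qvy] rk=16  ker:dgt,dgv,dtv,gtv,qtv,qty,tuy
∂3: piv[bdgt,bdgv,bdtv,bgtv,kqty,qtuy] rk=6  ker:dgtv
rk∂_2=16

rank∂_2=16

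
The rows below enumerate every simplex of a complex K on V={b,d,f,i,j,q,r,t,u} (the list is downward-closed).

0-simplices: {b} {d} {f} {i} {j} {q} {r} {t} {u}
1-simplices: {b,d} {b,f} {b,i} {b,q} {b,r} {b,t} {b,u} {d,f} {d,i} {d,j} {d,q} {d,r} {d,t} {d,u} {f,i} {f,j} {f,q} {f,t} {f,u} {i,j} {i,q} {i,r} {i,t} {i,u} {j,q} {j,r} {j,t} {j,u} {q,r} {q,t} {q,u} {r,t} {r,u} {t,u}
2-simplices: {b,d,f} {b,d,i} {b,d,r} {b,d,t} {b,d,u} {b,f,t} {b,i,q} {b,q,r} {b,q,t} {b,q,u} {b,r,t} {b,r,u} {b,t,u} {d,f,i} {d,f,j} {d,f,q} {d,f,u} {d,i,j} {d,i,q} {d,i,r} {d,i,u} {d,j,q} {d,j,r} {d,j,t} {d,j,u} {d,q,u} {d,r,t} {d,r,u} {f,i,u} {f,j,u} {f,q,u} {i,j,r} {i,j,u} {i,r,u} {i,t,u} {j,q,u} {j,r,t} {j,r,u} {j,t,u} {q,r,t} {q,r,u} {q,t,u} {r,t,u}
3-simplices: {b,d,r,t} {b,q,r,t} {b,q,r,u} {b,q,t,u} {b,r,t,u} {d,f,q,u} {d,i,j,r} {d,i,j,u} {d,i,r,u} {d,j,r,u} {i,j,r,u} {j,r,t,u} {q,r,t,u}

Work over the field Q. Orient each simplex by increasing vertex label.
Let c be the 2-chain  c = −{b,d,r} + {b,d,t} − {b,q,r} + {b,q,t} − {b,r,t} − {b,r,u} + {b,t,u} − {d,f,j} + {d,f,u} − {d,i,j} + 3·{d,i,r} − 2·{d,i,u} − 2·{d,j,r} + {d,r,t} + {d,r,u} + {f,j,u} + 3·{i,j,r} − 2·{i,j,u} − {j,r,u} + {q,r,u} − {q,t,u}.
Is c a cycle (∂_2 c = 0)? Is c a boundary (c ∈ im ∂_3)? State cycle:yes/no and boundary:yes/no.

cycle:yes boundary:no

n_0=9 n_1=34 n_2=43 n_3=13  [Q]
∂1: piv[bd,bf,bi,bq,br,bt,bu,dj] rk=8  ker:df,di,dq,dr,dt,du,fi,fj,fq,ft,fu,ij,iq,ir,it,iu,jq,jr,jt,ju,qr,qt,qu,rt,ru,tu
∂2: piv[bdf,bdi,bdr,bdt,bdu,bft,biq,bqr,bqt,bqu,brt,bru,btu,dfi,dfj,dfq,dfu,dij,diq,dir,diu,djq,djr,djt,dju,itu] rk=26  ker:dqu,drt,dru,fiu,fju,fqu,ijr,iju,iru,jqu,jrt,jru,jtu,qrt,qru,qtu,rtu
∂3: piv[bdrt,bqrt,bqru,bqtu,brtu,dfqu,dijr,diju,diru,djru,jrtu] rk=11  ker:ijru,qrtu
∂2c = 0
c vs im∂3: residual ≠ 0 ⇒ not boundary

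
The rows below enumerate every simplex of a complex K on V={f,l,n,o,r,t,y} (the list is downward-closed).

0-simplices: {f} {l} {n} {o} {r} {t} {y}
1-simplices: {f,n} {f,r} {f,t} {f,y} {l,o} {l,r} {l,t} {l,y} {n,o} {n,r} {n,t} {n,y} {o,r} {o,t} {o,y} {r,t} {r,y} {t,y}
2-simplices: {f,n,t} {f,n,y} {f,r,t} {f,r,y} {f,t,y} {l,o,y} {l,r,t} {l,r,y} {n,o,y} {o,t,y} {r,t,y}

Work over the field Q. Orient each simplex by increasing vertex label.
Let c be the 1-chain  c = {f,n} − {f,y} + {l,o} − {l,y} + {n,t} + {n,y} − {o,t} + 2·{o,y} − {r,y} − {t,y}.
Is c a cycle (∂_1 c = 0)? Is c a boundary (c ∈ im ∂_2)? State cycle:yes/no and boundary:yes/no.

n_0=7 n_1=18 n_2=11  [Q]
∂1: piv[fn,fr,ft,fy,lo,lr] rk=6  ker:lt,ly,no,nr,nt,ny,or,ot,oy,rt,ry,ty
∂2: piv[fnt,fny,frt,fry,fty,loy,lrt,lry,noy,oty] rk=10  ker:rty
∂1c = −{n} + {r} + {t} − {y}

cycle:no boundary:no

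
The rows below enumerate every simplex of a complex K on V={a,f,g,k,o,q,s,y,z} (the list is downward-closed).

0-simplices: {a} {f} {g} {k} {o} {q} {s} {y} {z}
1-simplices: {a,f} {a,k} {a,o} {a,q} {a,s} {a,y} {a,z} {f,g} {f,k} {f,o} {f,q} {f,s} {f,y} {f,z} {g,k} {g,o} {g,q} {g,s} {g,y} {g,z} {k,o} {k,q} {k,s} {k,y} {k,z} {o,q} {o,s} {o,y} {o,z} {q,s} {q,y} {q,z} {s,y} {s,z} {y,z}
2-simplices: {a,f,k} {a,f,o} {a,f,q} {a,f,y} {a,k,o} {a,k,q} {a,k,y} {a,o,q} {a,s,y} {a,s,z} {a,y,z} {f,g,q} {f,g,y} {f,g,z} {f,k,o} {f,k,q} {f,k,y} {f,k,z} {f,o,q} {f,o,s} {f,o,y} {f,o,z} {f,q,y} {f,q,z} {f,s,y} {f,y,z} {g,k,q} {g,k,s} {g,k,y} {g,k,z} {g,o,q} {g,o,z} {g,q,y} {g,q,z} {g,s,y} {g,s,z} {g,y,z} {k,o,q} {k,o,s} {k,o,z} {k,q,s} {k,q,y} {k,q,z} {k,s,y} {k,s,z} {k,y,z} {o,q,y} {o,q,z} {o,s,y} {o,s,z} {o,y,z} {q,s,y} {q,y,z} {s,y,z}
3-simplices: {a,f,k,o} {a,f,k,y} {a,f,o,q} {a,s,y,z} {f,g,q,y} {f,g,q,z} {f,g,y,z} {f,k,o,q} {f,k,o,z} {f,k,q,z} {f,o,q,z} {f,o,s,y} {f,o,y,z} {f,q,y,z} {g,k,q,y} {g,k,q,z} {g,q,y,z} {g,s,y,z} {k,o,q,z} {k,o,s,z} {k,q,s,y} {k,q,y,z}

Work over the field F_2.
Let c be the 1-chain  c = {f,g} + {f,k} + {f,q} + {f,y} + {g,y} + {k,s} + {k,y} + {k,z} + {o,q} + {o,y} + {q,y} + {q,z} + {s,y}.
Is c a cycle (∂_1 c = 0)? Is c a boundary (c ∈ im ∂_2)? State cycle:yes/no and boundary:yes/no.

n_0=9 n_1=35 n_2=54 n_3=22  [Z2]
∂1: piv[af,ak,ao,aq,as,ay,az,fg] rk=8  ker:fk,fo,fq,fs,fy,fz,gk,go,gq,gs,gy,gz,ko,kq,ks,ky,kz,oq,os,oy,oz,qs,qy,qz,sy,sz,yz
∂2: piv[afk,afo,afq,afy,ako,akq,aky,aoq,asy,asz,ayz,fgq,fgy,fgz,fkz,fos,foy,foz,fqy,fqz,fsy,fyz,gkq,gks,goq,gsy,kqs] rk=27  ker:fko,fkq,fky,foq,gky,gkz,goz,gqy,gqz,gsz,gyz,koq,kos,koz,kqy,kqz,ksy,ksz,kyz,oqy,oqz,osy,osz,oyz,qsy,qyz,syz
∂3: piv[afko,afky,afoq,asyz,fgqy,fgqz,fgyz,fkoq,fkoz,fkqz,foqz,fosy,foyz,fqyz,gkqy,gkqz,gsyz,kosz,kqsy,kqyz] rk=20  ker:gqyz,koqz
∂1c = 0
c vs im∂2: reduces to 0 ⇒ boundary

cycle:yes boundary:yes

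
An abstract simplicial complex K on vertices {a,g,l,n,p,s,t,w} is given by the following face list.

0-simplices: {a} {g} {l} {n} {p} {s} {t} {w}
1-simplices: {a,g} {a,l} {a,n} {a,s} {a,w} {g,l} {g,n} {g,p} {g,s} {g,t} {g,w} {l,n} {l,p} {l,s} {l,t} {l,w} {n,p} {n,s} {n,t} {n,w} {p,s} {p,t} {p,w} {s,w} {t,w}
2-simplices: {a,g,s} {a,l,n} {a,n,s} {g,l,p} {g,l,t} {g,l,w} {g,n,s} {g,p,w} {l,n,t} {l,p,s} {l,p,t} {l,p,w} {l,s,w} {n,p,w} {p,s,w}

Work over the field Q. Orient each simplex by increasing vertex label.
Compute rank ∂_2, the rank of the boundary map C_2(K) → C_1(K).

n_0=8 n_1=25 n_2=15  [Q]
∂1: piv[ag,al,an,as,aw,gp,gt] rk=7  ker:gl,gn,gs,gw,ln,lp,ls,lt,lw,np,ns,nt,nw,ps,pt,pw,sw,tw
∂2: piv[ags,aln,ans,glp,glt,glw,gns,gpw,lnt,lps,lpt,lsw,npw] rk=13  ker:lpw,psw
rk∂_2=13

rank∂_2=13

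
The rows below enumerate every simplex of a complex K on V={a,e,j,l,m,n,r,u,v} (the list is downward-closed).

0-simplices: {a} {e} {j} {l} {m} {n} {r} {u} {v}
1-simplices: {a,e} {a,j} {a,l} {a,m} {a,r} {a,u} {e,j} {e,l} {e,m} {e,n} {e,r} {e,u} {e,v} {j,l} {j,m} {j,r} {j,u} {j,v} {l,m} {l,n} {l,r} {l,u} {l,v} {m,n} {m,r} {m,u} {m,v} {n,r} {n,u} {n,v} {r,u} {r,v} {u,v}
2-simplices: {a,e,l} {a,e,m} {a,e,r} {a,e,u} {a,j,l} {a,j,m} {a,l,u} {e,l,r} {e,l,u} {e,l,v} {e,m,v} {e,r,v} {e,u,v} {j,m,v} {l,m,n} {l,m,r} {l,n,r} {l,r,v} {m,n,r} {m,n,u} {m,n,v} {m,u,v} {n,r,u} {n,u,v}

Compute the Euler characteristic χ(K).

n_0=9 n_1=33 n_2=24
χ=+9−33+24=0

χ(K)=0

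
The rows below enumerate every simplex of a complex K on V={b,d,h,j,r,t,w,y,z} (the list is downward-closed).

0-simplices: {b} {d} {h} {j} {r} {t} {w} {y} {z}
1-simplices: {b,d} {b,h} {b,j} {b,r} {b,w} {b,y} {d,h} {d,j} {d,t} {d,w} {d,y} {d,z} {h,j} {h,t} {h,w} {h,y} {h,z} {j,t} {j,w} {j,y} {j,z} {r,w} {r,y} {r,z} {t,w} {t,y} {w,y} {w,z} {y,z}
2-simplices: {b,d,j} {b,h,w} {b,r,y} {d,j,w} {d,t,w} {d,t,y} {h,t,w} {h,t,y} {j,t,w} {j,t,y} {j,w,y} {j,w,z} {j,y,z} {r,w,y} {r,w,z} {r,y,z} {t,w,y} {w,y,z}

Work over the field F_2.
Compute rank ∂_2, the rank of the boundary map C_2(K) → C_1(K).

rank∂_2=15

n_0=9 n_1=29 n_2=18  [Z2]
∂1: piv[bd,bh,bj,br,bw,by,dt,dz] rk=8  ker:dh,dj,dw,dy,hj,ht,hw,hy,hz,jt,jw,jy,jz,rw,ry,rz,tw,ty,wy,wz,yz
∂2: piv[bdj,bhw,bry,djw,dtw,dty,htw,hty,jtw,jty,jwy,jwz,jyz,rwy,rwz] rk=15  ker:ryz,twy,wyz
rk∂_2=15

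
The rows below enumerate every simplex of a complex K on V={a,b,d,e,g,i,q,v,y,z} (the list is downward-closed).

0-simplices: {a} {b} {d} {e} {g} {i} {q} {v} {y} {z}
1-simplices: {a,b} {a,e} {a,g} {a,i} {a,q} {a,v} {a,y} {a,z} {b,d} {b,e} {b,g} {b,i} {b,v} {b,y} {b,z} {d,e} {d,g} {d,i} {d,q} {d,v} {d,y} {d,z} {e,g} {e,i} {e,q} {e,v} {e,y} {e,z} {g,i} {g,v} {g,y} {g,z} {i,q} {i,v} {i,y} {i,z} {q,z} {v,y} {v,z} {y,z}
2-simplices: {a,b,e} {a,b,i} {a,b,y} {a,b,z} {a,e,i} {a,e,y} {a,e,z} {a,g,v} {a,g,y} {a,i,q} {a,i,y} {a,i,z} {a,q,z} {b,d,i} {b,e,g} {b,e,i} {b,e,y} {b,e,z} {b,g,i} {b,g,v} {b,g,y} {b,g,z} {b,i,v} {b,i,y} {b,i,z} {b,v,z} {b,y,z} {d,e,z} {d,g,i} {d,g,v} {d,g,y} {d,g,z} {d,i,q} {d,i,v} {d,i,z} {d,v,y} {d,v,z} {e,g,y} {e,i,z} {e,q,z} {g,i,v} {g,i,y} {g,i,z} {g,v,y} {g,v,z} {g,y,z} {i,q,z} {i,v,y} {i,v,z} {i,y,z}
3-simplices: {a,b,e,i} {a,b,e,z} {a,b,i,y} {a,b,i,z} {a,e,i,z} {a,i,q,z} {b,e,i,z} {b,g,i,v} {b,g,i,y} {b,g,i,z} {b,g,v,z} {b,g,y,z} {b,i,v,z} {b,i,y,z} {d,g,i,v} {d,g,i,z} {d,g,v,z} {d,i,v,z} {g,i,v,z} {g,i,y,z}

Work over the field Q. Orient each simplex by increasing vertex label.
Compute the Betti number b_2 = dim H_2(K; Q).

n_0=10 n_1=40 n_2=50 n_3=20  [Q]
∂1: piv[ab,ae,ag,ai,aq,av,ay,az,bd] rk=9  ker:be,bg,bi,bv,by,bz,de,dg,di,dq,dv,dy,dz,eg,ei,eq,ev,ey,ez,gi,gv,gy,gz,iq,iv,iy,iz,qz,vy,vz,yz
∂2: piv[abe,abi,aby,abz,aei,aey,aez,agv,agy,aiq,aiy,aiz,aqz,bdi,beg,bgi,bgv,bgy,bgz,biv,bvz,byz,dez,dgi,dgv,dgy,dgz,diq,dvy,eqz] rk=30  ker:bei,bey,bez,biy,biz,div,diz,dvz,egy,eiz,giv,giy,giz,gvy,gvz,gyz,iqz,ivy,ivz,iyz
∂3: piv[abei,abez,abiy,abiz,aeiz,aiqz,bgiv,bgiy,bgiz,bgvz,bgyz,bivz,biyz,dgiv,dgiz,dgvz] rk=16  ker:beiz,divz,givz,giyz
b_2=(50−30)−16=4

b_2=4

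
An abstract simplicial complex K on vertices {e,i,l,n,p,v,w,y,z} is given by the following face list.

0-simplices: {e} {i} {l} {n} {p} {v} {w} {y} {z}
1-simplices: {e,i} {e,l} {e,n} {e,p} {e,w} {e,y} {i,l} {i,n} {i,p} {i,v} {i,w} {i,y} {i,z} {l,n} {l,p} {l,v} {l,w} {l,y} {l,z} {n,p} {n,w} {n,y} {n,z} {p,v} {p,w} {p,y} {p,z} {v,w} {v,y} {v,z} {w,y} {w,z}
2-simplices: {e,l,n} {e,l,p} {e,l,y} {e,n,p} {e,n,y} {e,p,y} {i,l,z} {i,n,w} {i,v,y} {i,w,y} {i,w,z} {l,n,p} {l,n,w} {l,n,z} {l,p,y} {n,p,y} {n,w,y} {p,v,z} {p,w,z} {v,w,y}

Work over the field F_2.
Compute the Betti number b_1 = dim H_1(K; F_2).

b_1=7

n_0=9 n_1=32 n_2=20  [Z2]
∂1: piv[ei,el,en,ep,ew,ey,iv,iz] rk=8  ker:il,in,ip,iw,iy,ln,lp,lv,lw,ly,lz,np,nw,ny,nz,pv,pw,py,pz,vw,vy,vz,wy,wz
∂2: piv[eln,elp,ely,enp,eny,epy,ilz,inw,ivy,iwy,iwz,lnw,lnz,nwy,pvz,pwz,vwy] rk=17  ker:lnp,lpy,npy
b_1=(32−8)−17=7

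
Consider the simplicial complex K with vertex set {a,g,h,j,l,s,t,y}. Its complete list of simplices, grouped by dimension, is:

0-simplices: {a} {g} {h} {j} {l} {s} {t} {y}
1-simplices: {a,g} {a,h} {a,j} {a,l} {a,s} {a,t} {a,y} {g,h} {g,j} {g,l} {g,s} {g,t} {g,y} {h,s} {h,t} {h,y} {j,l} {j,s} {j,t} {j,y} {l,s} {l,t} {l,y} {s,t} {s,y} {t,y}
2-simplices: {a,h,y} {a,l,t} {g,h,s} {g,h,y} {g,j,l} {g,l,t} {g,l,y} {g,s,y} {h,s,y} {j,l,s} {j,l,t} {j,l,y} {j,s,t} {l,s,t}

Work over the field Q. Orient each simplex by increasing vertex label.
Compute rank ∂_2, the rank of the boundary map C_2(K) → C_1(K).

n_0=8 n_1=26 n_2=14  [Q]
∂1: piv[ag,ah,aj,al,as,at,ay] rk=7  ker:gh,gj,gl,gs,gt,gy,hs,ht,hy,jl,js,jt,jy,ls,lt,ly,st,sy,ty
∂2: piv[ahy,alt,ghs,ghy,gjl,glt,gly,gsy,jls,jlt,jly,jst] rk=12  ker:hsy,lst
rk∂_2=12

rank∂_2=12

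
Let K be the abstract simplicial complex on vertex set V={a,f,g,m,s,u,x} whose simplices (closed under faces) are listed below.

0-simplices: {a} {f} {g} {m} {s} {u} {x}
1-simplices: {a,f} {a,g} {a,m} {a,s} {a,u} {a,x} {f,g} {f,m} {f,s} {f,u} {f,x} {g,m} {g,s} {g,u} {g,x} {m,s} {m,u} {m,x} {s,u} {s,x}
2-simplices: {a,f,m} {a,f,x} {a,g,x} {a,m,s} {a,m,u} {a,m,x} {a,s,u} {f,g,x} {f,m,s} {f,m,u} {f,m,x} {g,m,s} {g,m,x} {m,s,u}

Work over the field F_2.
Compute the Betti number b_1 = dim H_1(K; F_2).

n_0=7 n_1=20 n_2=14  [Z2]
∂1: piv[af,ag,am,as,au,ax] rk=6  ker:fg,fm,fs,fu,fx,gm,gs,gu,gx,ms,mu,mx,su,sx
∂2: piv[afm,afx,agx,ams,amu,amx,asu,fgx,fms,fmu,gms,gmx] rk=12  ker:fmx,msu
b_1=(20−6)−12=2

b_1=2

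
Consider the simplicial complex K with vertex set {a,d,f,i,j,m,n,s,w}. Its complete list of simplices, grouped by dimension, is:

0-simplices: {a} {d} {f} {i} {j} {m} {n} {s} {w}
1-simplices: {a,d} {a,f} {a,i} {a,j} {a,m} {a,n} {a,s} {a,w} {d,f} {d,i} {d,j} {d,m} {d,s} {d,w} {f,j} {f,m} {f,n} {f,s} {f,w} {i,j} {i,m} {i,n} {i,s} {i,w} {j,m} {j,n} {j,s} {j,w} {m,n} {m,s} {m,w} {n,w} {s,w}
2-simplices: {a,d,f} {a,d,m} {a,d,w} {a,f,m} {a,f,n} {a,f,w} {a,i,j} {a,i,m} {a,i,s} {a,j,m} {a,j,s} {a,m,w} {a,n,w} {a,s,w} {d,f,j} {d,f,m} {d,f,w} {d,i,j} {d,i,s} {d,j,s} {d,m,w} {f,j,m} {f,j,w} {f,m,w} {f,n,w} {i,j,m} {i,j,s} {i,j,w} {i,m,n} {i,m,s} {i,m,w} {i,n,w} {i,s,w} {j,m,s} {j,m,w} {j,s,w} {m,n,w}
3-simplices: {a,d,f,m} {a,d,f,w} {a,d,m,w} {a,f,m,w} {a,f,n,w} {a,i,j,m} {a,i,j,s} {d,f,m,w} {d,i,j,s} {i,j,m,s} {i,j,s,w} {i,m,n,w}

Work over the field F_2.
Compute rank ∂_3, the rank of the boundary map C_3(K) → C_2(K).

n_0=9 n_1=33 n_2=37 n_3=12  [Z2]
∂1: piv[ad,af,ai,aj,am,an,as,aw] rk=8  ker:df,di,dj,dm,ds,dw,fj,fm,fn,fs,fw,ij,im,in,is,iw,jm,jn,js,jw,mn,ms,mw,nw,sw
∂2: piv[adf,adm,adw,afm,afn,afw,aij,aim,ais,ajm,ajs,amw,anw,asw,dfj,dij,dis,fjm,fjw,ijw,imn,ims,inw] rk=23  ker:dfm,dfw,djs,dmw,fmw,fnw,ijm,ijs,imw,isw,jms,jmw,jsw,mnw
∂3: piv[adfm,adfw,admw,afmw,afnw,aijm,aijs,dijs,ijms,ijsw,imnw] rk=11  ker:dfmw
rk∂_3=11

rank∂_3=11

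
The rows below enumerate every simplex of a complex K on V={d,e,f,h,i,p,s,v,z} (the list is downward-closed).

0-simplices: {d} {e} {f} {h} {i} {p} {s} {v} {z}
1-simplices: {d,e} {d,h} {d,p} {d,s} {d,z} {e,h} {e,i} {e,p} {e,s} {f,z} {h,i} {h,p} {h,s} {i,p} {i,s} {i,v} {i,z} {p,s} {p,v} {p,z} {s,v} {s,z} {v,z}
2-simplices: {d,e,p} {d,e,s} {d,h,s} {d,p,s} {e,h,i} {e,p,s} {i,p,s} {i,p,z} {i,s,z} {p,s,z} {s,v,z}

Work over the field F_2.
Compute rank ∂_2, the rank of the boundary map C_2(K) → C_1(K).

rank∂_2=9

n_0=9 n_1=23 n_2=11  [Z2]
∂1: piv[de,dh,dp,ds,dz,ei,fz,iv] rk=8  ker:eh,ep,es,hi,hp,hs,ip,is,iz,ps,pv,pz,sv,sz,vz
∂2: piv[dep,des,dhs,dps,ehi,ips,ipz,isz,svz] rk=9  ker:eps,psz
rk∂_2=9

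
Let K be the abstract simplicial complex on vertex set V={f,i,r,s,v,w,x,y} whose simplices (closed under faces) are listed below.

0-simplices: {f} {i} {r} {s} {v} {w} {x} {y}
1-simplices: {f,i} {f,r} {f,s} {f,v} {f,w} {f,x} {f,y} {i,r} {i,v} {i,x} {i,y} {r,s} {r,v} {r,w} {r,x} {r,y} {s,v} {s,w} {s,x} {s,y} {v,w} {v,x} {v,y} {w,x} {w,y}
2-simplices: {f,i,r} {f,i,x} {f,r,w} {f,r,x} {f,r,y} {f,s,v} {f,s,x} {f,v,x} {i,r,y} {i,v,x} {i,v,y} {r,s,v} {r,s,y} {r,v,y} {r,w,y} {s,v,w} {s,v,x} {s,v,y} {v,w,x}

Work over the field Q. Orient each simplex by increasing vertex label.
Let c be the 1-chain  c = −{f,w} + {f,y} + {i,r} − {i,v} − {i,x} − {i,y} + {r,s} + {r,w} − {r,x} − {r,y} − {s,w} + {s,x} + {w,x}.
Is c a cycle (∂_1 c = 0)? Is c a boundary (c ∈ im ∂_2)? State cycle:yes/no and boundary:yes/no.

n_0=8 n_1=25 n_2=19  [Q]
∂1: piv[fi,fr,fs,fv,fw,fx,fy] rk=7  ker:ir,iv,ix,iy,rs,rv,rw,rx,ry,sv,sw,sx,sy,vw,vx,vy,wx,wy
∂2: piv[fir,fix,frw,frx,fry,fsv,fsx,fvx,iry,ivx,ivy,rsv,rsy,rvy,rwy,svw,vwx] rk=17  ker:svx,svy
∂1c = 2·{i} + {r} + {s} − {v} − 2·{w} − {y}

cycle:no boundary:no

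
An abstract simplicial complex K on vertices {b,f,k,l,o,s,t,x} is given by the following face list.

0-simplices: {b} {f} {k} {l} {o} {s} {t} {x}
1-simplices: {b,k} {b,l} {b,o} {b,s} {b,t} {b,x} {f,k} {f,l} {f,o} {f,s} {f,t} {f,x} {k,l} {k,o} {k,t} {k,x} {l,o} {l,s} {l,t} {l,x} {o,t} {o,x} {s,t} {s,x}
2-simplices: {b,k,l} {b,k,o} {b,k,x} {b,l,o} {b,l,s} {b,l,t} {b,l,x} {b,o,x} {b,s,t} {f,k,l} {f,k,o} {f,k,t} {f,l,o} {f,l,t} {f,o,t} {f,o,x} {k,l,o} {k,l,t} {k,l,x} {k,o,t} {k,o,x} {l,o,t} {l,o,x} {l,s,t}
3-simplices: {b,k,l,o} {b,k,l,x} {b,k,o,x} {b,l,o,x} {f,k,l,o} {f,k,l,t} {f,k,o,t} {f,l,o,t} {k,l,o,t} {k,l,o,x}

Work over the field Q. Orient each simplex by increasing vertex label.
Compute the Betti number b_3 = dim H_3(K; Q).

b_3=2

n_0=8 n_1=24 n_2=24 n_3=10  [Q]
∂1: piv[bk,bl,bo,bs,bt,bx,fk] rk=7  ker:fl,fo,fs,ft,fx,kl,ko,kt,kx,lo,ls,lt,lx,ot,ox,st,sx
∂2: piv[bkl,bko,bkx,blo,bls,blt,blx,box,bst,fkl,fko,fkt,flt,fot,fox] rk=15  ker:flo,klo,klt,klx,kot,kox,lot,lox,lst
∂3: piv[bklo,bklx,bkox,blox,fklo,fklt,fkot,flot] rk=8  ker:klot,klox
b_3=(10−8)−0=2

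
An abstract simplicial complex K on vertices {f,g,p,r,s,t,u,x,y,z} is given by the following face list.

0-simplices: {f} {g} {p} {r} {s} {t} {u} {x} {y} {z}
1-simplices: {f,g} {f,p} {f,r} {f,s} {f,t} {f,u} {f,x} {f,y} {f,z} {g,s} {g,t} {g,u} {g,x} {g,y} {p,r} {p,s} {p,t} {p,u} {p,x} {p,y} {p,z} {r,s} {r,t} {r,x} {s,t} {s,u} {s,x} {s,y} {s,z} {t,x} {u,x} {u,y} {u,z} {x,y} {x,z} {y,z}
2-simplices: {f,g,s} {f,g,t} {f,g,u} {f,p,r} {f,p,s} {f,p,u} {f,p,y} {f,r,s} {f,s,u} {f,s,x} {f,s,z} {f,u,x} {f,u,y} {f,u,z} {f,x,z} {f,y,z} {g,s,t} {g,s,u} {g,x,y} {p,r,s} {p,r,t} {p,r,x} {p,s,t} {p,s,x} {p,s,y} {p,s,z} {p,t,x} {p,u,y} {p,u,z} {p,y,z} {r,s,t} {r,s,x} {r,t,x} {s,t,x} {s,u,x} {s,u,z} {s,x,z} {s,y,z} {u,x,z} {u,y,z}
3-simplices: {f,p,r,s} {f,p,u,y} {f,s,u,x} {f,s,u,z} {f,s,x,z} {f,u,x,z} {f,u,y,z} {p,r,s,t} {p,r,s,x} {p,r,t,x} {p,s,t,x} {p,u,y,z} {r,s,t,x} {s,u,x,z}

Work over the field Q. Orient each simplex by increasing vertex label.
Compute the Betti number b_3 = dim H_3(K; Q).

b_3=2

n_0=10 n_1=36 n_2=40 n_3=14  [Q]
∂1: piv[fg,fp,fr,fs,ft,fu,fx,fy,fz] rk=9  ker:gs,gt,gu,gx,gy,pr,ps,pt,pu,px,py,pz,rs,rt,rx,st,su,sx,sy,sz,tx,ux,uy,uz,xy,xz,yz
∂2: piv[fgs,fgt,fgu,fpr,fps,fpu,fpy,frs,fsu,fsx,fsz,fux,fuy,fuz,fxz,fyz,gst,gxy,prt,prx,pst,psx,psy,psz,ptx] rk=25  ker:gsu,prs,puy,puz,pyz,rst,rsx,rtx,stx,sux,suz,sxz,syz,uxz,uyz
∂3: piv[fprs,fpuy,fsux,fsuz,fsxz,fuxz,fuyz,prst,prsx,prtx,pstx,puyz] rk=12  ker:rstx,suxz
b_3=(14−12)−0=2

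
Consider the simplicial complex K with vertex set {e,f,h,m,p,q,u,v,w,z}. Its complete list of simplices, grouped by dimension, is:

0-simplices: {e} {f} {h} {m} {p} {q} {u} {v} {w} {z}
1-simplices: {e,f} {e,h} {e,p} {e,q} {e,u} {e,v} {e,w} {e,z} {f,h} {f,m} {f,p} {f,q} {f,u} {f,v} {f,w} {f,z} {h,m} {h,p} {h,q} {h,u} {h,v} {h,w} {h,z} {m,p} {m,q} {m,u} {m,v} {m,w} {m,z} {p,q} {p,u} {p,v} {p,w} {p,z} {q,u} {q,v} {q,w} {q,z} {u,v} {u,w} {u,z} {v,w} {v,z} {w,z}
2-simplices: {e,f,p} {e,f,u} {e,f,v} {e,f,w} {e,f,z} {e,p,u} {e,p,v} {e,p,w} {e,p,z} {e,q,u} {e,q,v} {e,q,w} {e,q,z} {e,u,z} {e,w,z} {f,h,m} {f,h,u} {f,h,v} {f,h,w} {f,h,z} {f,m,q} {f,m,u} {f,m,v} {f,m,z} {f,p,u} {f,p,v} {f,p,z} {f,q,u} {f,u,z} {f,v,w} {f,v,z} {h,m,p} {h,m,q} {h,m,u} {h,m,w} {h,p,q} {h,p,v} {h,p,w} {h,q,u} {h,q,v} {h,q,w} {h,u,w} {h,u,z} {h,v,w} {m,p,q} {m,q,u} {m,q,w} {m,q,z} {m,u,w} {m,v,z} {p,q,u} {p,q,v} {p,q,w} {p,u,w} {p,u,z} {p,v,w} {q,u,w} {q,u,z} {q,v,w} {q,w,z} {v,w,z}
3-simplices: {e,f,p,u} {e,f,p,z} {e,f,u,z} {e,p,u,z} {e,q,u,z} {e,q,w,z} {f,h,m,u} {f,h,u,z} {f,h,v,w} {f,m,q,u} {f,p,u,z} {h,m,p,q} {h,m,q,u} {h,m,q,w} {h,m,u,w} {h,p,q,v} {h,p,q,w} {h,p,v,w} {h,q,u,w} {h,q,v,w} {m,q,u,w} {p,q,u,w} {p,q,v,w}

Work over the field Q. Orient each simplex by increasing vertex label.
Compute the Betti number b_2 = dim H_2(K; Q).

b_2=8

n_0=10 n_1=44 n_2=61 n_3=23  [Q]
∂1: piv[ef,eh,ep,eq,eu,ev,ew,ez,fm] rk=9  ker:fh,fp,fq,fu,fv,fw,fz,hm,hp,hq,hu,hv,hw,hz,mp,mq,mu,mv,mw,mz,pq,pu,pv,pw,pz,qu,qv,qw,qz,uv,uw,uz,vw,vz,wz
∂2: piv[efp,efu,efv,efw,efz,epu,epv,epw,epz,equ,eqv,eqw,eqz,euz,ewz,fhm,fhu,fhv,fhw,fhz,fmq,fmu,fmv,fmz,fqu,fvw,fvz,hmp,hmq,hmw,hpq,hpv,huw] rk=33  ker:fpu,fpv,fpz,fuz,hmu,hpw,hqu,hqv,hqw,huz,hvw,mpq,mqu,mqw,mqz,muw,mvz,pqu,pqv,pqw,puw,puz,pvw,quw,quz,qvw,qwz,vwz
∂3: piv[efpu,efpz,efuz,epuz,equz,eqwz,fhmu,fhuz,fhvw,fmqu,hmpq,hmqu,hmqw,hmuw,hpqv,hpqw,hpvw,hquw,hqvw,pquw] rk=20  ker:fpuz,mquw,pqvw
b_2=(61−33)−20=8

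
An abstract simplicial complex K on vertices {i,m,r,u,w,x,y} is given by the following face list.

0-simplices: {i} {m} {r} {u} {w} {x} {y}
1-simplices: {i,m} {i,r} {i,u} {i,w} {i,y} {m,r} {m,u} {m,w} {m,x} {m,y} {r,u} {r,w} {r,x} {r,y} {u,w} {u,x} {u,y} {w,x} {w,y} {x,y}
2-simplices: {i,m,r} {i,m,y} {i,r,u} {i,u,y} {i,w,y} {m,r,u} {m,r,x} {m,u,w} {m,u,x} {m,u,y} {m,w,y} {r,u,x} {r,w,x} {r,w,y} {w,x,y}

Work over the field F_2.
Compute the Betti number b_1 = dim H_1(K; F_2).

b_1=1

n_0=7 n_1=20 n_2=15  [Z2]
∂1: piv[im,ir,iu,iw,iy,mx] rk=6  ker:mr,mu,mw,my,ru,rw,rx,ry,uw,ux,uy,wx,wy,xy
∂2: piv[imr,imy,iru,iuy,iwy,mru,mrx,muw,mux,mwy,rwx,rwy,wxy] rk=13  ker:muy,rux
b_1=(20−6)−13=1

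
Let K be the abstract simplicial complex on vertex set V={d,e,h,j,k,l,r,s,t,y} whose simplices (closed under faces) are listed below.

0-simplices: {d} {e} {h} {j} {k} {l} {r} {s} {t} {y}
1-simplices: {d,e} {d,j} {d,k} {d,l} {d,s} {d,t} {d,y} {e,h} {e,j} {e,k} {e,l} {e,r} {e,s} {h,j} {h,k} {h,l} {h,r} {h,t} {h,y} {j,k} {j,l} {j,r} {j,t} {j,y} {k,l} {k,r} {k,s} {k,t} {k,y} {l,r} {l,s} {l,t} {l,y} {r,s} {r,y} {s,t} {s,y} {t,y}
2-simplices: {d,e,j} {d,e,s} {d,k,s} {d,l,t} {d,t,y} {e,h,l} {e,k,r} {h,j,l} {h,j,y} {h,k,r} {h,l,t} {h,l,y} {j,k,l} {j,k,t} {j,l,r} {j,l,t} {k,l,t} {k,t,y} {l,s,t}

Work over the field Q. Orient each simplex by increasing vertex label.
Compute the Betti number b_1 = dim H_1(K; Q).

n_0=10 n_1=38 n_2=19  [Q]
∂1: piv[de,dj,dk,dl,ds,dt,dy,eh,er] rk=9  ker:ej,ek,el,es,hj,hk,hl,hr,ht,hy,jk,jl,jr,jt,jy,kl,kr,ks,kt,ky,lr,ls,lt,ly,rs,ry,st,sy,ty
∂2: piv[dej,des,dks,dlt,dty,ehl,ekr,hjl,hjy,hkr,hlt,hly,jkl,jkt,jlr,jlt,kty,lst] rk=18  ker:klt
b_1=(38−9)−18=11

b_1=11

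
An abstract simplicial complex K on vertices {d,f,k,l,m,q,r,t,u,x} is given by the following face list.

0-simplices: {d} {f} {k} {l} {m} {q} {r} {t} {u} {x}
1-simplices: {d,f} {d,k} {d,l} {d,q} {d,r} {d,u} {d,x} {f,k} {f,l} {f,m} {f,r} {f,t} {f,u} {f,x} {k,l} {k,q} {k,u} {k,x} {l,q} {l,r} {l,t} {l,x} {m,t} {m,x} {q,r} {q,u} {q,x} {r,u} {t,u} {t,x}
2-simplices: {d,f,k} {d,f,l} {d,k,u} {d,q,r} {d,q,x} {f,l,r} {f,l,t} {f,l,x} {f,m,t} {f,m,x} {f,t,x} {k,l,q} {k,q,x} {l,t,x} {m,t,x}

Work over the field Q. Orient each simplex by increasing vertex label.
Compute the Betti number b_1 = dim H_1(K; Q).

b_1=8

n_0=10 n_1=30 n_2=15  [Q]
∂1: piv[df,dk,dl,dq,dr,du,dx,fm,ft] rk=9  ker:fk,fl,fr,fu,fx,kl,kq,ku,kx,lq,lr,lt,lx,mt,mx,qr,qu,qx,ru,tu,tx
∂2: piv[dfk,dfl,dku,dqr,dqx,flr,flt,flx,fmt,fmx,ftx,klq,kqx] rk=13  ker:ltx,mtx
b_1=(30−9)−13=8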